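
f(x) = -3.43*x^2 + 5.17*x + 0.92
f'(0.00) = 5.17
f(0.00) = 0.92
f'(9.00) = -56.57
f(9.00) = -230.38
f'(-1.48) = 15.32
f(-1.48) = -14.24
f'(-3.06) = 26.16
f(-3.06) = -47.02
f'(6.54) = -39.69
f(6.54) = -111.97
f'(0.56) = 1.33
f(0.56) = 2.74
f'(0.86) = -0.73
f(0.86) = 2.83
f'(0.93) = -1.21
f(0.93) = 2.76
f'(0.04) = 4.90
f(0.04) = 1.12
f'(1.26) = -3.47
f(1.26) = 1.99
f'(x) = 5.17 - 6.86*x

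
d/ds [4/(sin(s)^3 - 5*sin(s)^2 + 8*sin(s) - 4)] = 4*(4 - 3*sin(s))*cos(s)/((sin(s) - 2)^3*(sin(s) - 1)^2)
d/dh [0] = 0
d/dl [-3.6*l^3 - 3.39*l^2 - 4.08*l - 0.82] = -10.8*l^2 - 6.78*l - 4.08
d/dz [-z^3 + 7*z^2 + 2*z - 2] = -3*z^2 + 14*z + 2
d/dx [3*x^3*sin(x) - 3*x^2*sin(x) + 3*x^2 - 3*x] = 3*x^3*cos(x) + 9*x^2*sin(x) - 3*x^2*cos(x) - 6*x*sin(x) + 6*x - 3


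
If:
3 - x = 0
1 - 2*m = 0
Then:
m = 1/2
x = 3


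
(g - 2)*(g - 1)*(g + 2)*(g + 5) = g^4 + 4*g^3 - 9*g^2 - 16*g + 20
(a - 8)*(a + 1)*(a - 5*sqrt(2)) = a^3 - 5*sqrt(2)*a^2 - 7*a^2 - 8*a + 35*sqrt(2)*a + 40*sqrt(2)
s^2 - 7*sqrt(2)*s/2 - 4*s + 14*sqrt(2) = (s - 4)*(s - 7*sqrt(2)/2)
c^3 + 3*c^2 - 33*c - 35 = (c - 5)*(c + 1)*(c + 7)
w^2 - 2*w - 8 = (w - 4)*(w + 2)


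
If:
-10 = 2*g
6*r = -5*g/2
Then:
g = -5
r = 25/12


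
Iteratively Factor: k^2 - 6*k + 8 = (k - 2)*(k - 4)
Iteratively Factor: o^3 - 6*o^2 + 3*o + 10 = (o - 2)*(o^2 - 4*o - 5) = (o - 2)*(o + 1)*(o - 5)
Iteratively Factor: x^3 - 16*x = (x - 4)*(x^2 + 4*x) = (x - 4)*(x + 4)*(x)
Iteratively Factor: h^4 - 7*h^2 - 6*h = (h)*(h^3 - 7*h - 6) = h*(h - 3)*(h^2 + 3*h + 2) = h*(h - 3)*(h + 2)*(h + 1)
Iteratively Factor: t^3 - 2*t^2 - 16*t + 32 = (t - 4)*(t^2 + 2*t - 8) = (t - 4)*(t - 2)*(t + 4)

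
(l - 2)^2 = l^2 - 4*l + 4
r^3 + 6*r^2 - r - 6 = (r - 1)*(r + 1)*(r + 6)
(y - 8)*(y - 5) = y^2 - 13*y + 40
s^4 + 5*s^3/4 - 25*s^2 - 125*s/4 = s*(s - 5)*(s + 5/4)*(s + 5)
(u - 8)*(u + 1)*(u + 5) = u^3 - 2*u^2 - 43*u - 40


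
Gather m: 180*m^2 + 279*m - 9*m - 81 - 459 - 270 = 180*m^2 + 270*m - 810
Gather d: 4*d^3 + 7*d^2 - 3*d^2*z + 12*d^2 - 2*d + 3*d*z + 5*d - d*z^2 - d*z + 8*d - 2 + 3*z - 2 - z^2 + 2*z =4*d^3 + d^2*(19 - 3*z) + d*(-z^2 + 2*z + 11) - z^2 + 5*z - 4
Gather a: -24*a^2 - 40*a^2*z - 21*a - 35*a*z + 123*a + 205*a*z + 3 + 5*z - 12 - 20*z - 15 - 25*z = a^2*(-40*z - 24) + a*(170*z + 102) - 40*z - 24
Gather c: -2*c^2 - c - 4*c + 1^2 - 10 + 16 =-2*c^2 - 5*c + 7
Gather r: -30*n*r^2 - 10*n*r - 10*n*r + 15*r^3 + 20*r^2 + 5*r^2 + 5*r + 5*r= 15*r^3 + r^2*(25 - 30*n) + r*(10 - 20*n)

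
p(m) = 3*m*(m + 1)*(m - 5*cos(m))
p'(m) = 3*m*(m + 1)*(5*sin(m) + 1) + 3*m*(m - 5*cos(m)) + 3*(m + 1)*(m - 5*cos(m))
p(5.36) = 239.68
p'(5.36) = -223.14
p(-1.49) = -4.15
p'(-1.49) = 2.52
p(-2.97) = 34.34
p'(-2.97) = -26.43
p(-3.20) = 37.84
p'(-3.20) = -1.74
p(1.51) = 13.71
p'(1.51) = 82.66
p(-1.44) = -3.98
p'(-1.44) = 4.28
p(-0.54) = 3.60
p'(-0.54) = 2.33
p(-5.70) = -793.54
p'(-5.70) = 609.72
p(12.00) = 3641.38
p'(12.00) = -204.03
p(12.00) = 3641.38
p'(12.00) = -204.03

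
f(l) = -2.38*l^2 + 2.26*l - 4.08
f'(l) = 2.26 - 4.76*l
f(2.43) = -12.64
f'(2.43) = -9.31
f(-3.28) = -37.10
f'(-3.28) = 17.87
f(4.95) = -51.21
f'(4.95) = -21.30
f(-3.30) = -37.46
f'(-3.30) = 17.97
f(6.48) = -89.37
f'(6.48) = -28.58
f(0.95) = -4.08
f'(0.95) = -2.26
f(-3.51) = -41.33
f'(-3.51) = 18.97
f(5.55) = -64.85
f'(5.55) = -24.16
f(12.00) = -319.68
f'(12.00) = -54.86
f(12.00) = -319.68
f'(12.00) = -54.86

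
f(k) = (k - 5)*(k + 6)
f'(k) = 2*k + 1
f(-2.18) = -27.43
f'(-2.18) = -3.36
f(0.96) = -28.12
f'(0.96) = 2.92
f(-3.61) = -20.58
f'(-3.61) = -6.22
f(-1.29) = -29.63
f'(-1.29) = -1.58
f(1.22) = -27.29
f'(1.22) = 3.44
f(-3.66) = -20.26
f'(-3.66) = -6.32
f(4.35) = -6.73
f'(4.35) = 9.70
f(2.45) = -21.55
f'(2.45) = 5.90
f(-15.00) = 180.00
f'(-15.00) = -29.00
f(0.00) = -30.00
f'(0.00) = 1.00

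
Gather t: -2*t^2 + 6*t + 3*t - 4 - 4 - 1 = -2*t^2 + 9*t - 9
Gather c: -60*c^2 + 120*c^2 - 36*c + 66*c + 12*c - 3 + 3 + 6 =60*c^2 + 42*c + 6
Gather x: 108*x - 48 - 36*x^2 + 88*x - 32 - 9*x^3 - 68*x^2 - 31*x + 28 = -9*x^3 - 104*x^2 + 165*x - 52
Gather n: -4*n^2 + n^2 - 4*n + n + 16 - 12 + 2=-3*n^2 - 3*n + 6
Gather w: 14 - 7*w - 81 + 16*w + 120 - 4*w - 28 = 5*w + 25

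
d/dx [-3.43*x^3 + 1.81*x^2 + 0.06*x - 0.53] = -10.29*x^2 + 3.62*x + 0.06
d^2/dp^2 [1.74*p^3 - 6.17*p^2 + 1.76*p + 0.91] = 10.44*p - 12.34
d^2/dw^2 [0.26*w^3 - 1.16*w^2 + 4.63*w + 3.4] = 1.56*w - 2.32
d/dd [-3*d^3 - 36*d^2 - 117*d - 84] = -9*d^2 - 72*d - 117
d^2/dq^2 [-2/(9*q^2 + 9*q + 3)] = 4*(3*q^2 + 3*q - 3*(2*q + 1)^2 + 1)/(3*q^2 + 3*q + 1)^3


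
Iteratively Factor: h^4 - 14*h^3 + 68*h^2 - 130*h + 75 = (h - 5)*(h^3 - 9*h^2 + 23*h - 15) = (h - 5)^2*(h^2 - 4*h + 3) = (h - 5)^2*(h - 1)*(h - 3)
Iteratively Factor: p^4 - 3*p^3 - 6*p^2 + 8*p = (p + 2)*(p^3 - 5*p^2 + 4*p) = p*(p + 2)*(p^2 - 5*p + 4) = p*(p - 1)*(p + 2)*(p - 4)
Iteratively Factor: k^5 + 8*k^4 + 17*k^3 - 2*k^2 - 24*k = (k + 2)*(k^4 + 6*k^3 + 5*k^2 - 12*k) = (k + 2)*(k + 4)*(k^3 + 2*k^2 - 3*k) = (k - 1)*(k + 2)*(k + 4)*(k^2 + 3*k) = (k - 1)*(k + 2)*(k + 3)*(k + 4)*(k)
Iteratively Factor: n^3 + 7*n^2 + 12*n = (n)*(n^2 + 7*n + 12) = n*(n + 3)*(n + 4)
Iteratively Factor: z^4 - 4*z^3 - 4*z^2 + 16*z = (z)*(z^3 - 4*z^2 - 4*z + 16) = z*(z - 4)*(z^2 - 4) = z*(z - 4)*(z - 2)*(z + 2)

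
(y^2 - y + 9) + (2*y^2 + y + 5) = 3*y^2 + 14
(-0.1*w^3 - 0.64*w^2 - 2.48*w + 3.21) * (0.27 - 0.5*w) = 0.05*w^4 + 0.293*w^3 + 1.0672*w^2 - 2.2746*w + 0.8667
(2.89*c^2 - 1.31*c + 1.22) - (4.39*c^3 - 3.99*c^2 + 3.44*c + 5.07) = -4.39*c^3 + 6.88*c^2 - 4.75*c - 3.85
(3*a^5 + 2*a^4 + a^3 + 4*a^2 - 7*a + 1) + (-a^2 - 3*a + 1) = 3*a^5 + 2*a^4 + a^3 + 3*a^2 - 10*a + 2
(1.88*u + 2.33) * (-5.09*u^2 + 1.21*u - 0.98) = -9.5692*u^3 - 9.5849*u^2 + 0.9769*u - 2.2834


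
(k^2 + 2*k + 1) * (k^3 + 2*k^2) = k^5 + 4*k^4 + 5*k^3 + 2*k^2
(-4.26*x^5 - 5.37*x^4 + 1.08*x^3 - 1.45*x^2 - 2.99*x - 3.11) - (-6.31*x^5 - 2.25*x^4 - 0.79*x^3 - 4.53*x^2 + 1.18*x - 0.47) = 2.05*x^5 - 3.12*x^4 + 1.87*x^3 + 3.08*x^2 - 4.17*x - 2.64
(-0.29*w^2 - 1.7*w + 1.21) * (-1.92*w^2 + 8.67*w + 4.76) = 0.5568*w^4 + 0.7497*w^3 - 18.4426*w^2 + 2.3987*w + 5.7596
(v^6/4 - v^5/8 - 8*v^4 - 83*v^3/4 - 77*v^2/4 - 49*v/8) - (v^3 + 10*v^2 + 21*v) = v^6/4 - v^5/8 - 8*v^4 - 87*v^3/4 - 117*v^2/4 - 217*v/8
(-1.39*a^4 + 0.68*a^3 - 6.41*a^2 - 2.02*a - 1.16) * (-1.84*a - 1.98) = 2.5576*a^5 + 1.501*a^4 + 10.448*a^3 + 16.4086*a^2 + 6.134*a + 2.2968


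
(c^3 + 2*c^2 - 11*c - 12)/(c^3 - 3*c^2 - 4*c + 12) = (c^2 + 5*c + 4)/(c^2 - 4)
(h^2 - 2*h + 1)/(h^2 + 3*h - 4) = (h - 1)/(h + 4)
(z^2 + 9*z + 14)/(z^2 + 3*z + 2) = (z + 7)/(z + 1)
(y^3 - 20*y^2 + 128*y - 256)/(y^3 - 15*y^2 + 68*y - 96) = (y - 8)/(y - 3)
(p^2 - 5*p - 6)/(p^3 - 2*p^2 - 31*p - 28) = (p - 6)/(p^2 - 3*p - 28)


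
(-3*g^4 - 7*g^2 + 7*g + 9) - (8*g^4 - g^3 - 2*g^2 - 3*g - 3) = -11*g^4 + g^3 - 5*g^2 + 10*g + 12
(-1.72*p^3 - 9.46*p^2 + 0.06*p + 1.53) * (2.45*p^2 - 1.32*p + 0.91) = -4.214*p^5 - 20.9066*p^4 + 11.069*p^3 - 4.9393*p^2 - 1.965*p + 1.3923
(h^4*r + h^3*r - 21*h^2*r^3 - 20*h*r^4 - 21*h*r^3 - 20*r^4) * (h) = h^5*r + h^4*r - 21*h^3*r^3 - 20*h^2*r^4 - 21*h^2*r^3 - 20*h*r^4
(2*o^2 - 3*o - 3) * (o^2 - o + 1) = 2*o^4 - 5*o^3 + 2*o^2 - 3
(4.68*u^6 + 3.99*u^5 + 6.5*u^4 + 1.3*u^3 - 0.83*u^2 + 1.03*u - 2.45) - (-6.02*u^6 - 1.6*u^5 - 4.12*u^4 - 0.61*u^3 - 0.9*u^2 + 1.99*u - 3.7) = 10.7*u^6 + 5.59*u^5 + 10.62*u^4 + 1.91*u^3 + 0.0700000000000001*u^2 - 0.96*u + 1.25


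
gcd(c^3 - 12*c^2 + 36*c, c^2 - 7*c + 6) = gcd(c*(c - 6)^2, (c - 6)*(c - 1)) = c - 6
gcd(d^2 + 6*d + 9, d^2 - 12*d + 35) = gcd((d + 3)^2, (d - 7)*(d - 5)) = 1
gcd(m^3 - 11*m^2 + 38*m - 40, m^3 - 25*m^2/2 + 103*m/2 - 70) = m^2 - 9*m + 20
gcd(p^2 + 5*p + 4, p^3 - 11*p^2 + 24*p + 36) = p + 1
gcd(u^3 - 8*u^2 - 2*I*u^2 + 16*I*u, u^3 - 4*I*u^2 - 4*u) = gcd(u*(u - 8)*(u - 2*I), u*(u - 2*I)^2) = u^2 - 2*I*u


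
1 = 1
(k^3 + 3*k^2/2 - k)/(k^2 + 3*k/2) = (2*k^2 + 3*k - 2)/(2*k + 3)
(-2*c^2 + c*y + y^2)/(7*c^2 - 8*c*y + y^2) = (2*c + y)/(-7*c + y)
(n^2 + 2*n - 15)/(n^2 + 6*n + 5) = (n - 3)/(n + 1)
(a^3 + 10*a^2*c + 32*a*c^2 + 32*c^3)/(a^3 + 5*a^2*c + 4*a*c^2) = (a^2 + 6*a*c + 8*c^2)/(a*(a + c))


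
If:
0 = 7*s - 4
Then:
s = 4/7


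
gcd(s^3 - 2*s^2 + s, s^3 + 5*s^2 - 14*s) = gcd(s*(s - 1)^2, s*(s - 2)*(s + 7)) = s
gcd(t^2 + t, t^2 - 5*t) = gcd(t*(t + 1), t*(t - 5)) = t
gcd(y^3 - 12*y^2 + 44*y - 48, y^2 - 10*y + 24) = y^2 - 10*y + 24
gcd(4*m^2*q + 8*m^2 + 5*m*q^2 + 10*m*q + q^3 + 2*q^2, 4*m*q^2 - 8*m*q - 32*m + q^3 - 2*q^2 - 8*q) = 4*m*q + 8*m + q^2 + 2*q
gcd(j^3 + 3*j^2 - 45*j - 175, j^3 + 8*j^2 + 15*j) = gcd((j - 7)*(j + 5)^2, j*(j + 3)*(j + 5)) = j + 5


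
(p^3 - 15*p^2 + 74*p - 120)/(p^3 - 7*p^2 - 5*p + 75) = (p^2 - 10*p + 24)/(p^2 - 2*p - 15)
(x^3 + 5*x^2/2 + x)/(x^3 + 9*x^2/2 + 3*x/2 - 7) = x*(2*x + 1)/(2*x^2 + 5*x - 7)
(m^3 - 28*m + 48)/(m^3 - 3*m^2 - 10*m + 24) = (m + 6)/(m + 3)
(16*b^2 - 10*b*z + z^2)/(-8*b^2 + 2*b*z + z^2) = (-8*b + z)/(4*b + z)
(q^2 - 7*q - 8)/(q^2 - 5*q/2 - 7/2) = 2*(q - 8)/(2*q - 7)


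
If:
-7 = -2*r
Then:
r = 7/2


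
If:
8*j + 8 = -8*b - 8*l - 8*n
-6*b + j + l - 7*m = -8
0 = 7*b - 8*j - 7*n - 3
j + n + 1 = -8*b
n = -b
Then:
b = -1/14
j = -1/2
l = -1/2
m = 52/49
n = 1/14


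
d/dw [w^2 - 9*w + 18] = 2*w - 9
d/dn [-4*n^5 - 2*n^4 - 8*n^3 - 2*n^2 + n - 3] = -20*n^4 - 8*n^3 - 24*n^2 - 4*n + 1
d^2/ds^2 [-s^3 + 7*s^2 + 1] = 14 - 6*s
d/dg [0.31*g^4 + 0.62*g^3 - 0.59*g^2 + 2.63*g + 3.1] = 1.24*g^3 + 1.86*g^2 - 1.18*g + 2.63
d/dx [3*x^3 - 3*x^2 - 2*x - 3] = 9*x^2 - 6*x - 2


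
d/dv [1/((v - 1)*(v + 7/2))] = 2*(-4*v - 5)/(4*v^4 + 20*v^3 - 3*v^2 - 70*v + 49)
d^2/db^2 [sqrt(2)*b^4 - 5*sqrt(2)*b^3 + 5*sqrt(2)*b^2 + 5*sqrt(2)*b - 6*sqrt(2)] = sqrt(2)*(12*b^2 - 30*b + 10)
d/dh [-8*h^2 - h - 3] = -16*h - 1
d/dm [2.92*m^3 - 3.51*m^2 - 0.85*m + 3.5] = 8.76*m^2 - 7.02*m - 0.85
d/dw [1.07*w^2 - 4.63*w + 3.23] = 2.14*w - 4.63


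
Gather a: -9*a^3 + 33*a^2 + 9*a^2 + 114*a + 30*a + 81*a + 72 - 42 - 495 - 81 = -9*a^3 + 42*a^2 + 225*a - 546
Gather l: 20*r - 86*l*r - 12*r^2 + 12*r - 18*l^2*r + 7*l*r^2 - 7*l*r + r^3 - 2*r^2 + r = -18*l^2*r + l*(7*r^2 - 93*r) + r^3 - 14*r^2 + 33*r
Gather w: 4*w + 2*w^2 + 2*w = 2*w^2 + 6*w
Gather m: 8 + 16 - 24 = 0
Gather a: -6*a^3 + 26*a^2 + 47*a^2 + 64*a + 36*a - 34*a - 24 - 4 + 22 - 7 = -6*a^3 + 73*a^2 + 66*a - 13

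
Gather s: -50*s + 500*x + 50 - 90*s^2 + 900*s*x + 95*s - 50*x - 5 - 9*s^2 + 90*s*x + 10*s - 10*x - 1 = -99*s^2 + s*(990*x + 55) + 440*x + 44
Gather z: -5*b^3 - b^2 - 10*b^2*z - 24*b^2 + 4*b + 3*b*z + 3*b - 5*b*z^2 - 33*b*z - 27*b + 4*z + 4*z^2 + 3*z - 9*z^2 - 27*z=-5*b^3 - 25*b^2 - 20*b + z^2*(-5*b - 5) + z*(-10*b^2 - 30*b - 20)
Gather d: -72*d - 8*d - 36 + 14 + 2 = -80*d - 20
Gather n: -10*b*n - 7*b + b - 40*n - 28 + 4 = -6*b + n*(-10*b - 40) - 24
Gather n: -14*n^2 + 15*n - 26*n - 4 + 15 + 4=-14*n^2 - 11*n + 15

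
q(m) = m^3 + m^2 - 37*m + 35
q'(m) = 3*m^2 + 2*m - 37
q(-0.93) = 69.47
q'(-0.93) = -36.27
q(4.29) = -26.37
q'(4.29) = 26.79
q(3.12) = -40.33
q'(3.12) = -1.56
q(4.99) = -0.48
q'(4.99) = 47.68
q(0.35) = 22.22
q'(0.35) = -35.93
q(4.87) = -5.97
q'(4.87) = 43.89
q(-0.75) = 62.89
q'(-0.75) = -36.81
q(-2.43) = 116.47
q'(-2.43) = -24.15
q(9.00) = 512.00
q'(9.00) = 224.00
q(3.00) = -40.00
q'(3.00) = -4.00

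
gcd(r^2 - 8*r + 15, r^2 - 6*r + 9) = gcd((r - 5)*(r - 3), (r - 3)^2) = r - 3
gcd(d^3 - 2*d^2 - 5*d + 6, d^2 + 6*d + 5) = 1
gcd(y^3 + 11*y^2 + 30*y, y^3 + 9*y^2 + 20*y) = y^2 + 5*y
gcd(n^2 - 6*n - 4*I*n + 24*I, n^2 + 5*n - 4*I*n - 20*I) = n - 4*I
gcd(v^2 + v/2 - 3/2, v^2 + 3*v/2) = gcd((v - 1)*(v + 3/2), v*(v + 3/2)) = v + 3/2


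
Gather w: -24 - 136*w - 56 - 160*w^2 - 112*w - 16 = -160*w^2 - 248*w - 96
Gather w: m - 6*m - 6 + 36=30 - 5*m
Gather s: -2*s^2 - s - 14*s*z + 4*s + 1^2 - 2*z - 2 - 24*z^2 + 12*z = -2*s^2 + s*(3 - 14*z) - 24*z^2 + 10*z - 1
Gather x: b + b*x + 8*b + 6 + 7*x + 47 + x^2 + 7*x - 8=9*b + x^2 + x*(b + 14) + 45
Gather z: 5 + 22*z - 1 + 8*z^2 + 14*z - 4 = 8*z^2 + 36*z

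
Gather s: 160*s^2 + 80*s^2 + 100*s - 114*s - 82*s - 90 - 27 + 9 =240*s^2 - 96*s - 108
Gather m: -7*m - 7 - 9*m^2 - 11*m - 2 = -9*m^2 - 18*m - 9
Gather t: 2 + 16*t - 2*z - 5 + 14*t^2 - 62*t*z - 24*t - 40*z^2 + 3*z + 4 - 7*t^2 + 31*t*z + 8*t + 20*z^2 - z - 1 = 7*t^2 - 31*t*z - 20*z^2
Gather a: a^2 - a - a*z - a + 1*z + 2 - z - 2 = a^2 + a*(-z - 2)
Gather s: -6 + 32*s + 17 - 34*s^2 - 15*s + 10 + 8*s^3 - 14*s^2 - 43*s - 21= 8*s^3 - 48*s^2 - 26*s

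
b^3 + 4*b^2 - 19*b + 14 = (b - 2)*(b - 1)*(b + 7)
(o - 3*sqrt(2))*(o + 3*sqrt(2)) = o^2 - 18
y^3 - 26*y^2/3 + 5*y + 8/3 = (y - 8)*(y - 1)*(y + 1/3)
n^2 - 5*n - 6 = (n - 6)*(n + 1)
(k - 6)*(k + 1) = k^2 - 5*k - 6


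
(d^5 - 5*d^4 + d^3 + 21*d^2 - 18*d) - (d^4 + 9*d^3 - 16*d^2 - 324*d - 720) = d^5 - 6*d^4 - 8*d^3 + 37*d^2 + 306*d + 720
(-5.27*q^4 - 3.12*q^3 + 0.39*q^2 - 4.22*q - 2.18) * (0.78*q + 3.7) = -4.1106*q^5 - 21.9326*q^4 - 11.2398*q^3 - 1.8486*q^2 - 17.3144*q - 8.066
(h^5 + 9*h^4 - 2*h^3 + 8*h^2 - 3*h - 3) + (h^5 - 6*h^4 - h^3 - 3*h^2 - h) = 2*h^5 + 3*h^4 - 3*h^3 + 5*h^2 - 4*h - 3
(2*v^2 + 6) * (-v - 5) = -2*v^3 - 10*v^2 - 6*v - 30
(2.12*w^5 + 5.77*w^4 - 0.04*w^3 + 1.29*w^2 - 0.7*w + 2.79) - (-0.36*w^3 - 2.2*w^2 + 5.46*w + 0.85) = 2.12*w^5 + 5.77*w^4 + 0.32*w^3 + 3.49*w^2 - 6.16*w + 1.94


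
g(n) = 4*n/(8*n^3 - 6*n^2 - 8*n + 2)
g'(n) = 4*n*(-24*n^2 + 12*n + 8)/(8*n^3 - 6*n^2 - 8*n + 2)^2 + 4/(8*n^3 - 6*n^2 - 8*n + 2)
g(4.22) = 0.04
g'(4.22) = -0.02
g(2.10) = 0.26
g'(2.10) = -0.44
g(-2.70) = 0.06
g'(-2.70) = 0.05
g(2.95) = 0.09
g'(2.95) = -0.08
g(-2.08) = 0.10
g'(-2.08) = 0.11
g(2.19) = 0.22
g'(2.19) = -0.35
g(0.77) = -0.76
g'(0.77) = -0.42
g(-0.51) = -0.59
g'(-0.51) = 1.90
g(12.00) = 0.00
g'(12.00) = 0.00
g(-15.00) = 0.00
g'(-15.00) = 0.00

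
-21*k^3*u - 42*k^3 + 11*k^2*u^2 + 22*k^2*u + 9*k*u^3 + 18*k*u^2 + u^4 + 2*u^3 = (-k + u)*(3*k + u)*(7*k + u)*(u + 2)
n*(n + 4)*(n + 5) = n^3 + 9*n^2 + 20*n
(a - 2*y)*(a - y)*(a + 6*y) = a^3 + 3*a^2*y - 16*a*y^2 + 12*y^3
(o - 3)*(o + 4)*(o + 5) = o^3 + 6*o^2 - 7*o - 60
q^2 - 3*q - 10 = (q - 5)*(q + 2)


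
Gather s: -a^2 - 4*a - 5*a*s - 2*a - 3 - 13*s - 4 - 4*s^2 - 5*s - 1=-a^2 - 6*a - 4*s^2 + s*(-5*a - 18) - 8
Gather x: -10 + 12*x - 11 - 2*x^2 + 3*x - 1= -2*x^2 + 15*x - 22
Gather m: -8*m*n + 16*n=-8*m*n + 16*n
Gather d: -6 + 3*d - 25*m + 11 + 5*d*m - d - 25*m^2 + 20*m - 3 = d*(5*m + 2) - 25*m^2 - 5*m + 2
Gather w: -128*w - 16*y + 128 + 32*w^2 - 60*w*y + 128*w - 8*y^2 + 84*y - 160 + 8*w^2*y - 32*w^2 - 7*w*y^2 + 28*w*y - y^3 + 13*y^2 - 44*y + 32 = 8*w^2*y + w*(-7*y^2 - 32*y) - y^3 + 5*y^2 + 24*y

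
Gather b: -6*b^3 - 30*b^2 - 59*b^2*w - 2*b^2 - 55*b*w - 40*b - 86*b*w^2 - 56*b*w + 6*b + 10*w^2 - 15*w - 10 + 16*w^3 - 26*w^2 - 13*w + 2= -6*b^3 + b^2*(-59*w - 32) + b*(-86*w^2 - 111*w - 34) + 16*w^3 - 16*w^2 - 28*w - 8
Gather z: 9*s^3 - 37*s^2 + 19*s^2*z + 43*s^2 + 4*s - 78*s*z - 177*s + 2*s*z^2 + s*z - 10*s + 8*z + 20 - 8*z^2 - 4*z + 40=9*s^3 + 6*s^2 - 183*s + z^2*(2*s - 8) + z*(19*s^2 - 77*s + 4) + 60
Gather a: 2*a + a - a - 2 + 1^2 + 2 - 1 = 2*a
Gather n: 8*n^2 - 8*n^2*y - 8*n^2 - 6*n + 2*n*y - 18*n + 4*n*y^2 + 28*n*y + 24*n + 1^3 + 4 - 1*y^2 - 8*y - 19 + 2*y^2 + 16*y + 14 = -8*n^2*y + n*(4*y^2 + 30*y) + y^2 + 8*y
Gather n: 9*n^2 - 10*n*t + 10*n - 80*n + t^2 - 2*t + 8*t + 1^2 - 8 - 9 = 9*n^2 + n*(-10*t - 70) + t^2 + 6*t - 16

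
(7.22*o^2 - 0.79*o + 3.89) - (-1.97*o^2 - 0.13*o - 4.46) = 9.19*o^2 - 0.66*o + 8.35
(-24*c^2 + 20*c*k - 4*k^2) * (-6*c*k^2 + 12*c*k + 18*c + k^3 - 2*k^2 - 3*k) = 144*c^3*k^2 - 288*c^3*k - 432*c^3 - 144*c^2*k^3 + 288*c^2*k^2 + 432*c^2*k + 44*c*k^4 - 88*c*k^3 - 132*c*k^2 - 4*k^5 + 8*k^4 + 12*k^3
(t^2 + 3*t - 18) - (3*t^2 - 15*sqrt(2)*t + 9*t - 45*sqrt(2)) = -2*t^2 - 6*t + 15*sqrt(2)*t - 18 + 45*sqrt(2)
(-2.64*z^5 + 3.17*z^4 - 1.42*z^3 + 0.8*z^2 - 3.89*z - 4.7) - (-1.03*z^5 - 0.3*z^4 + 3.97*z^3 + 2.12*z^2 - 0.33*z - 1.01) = -1.61*z^5 + 3.47*z^4 - 5.39*z^3 - 1.32*z^2 - 3.56*z - 3.69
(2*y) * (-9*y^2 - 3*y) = -18*y^3 - 6*y^2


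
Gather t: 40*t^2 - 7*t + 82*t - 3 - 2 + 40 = 40*t^2 + 75*t + 35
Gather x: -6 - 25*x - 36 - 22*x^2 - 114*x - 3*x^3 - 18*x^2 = -3*x^3 - 40*x^2 - 139*x - 42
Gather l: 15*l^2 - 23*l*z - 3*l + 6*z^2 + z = 15*l^2 + l*(-23*z - 3) + 6*z^2 + z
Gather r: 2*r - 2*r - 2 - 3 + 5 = 0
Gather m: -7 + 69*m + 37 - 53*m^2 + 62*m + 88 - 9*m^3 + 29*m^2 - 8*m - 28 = -9*m^3 - 24*m^2 + 123*m + 90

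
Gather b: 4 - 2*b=4 - 2*b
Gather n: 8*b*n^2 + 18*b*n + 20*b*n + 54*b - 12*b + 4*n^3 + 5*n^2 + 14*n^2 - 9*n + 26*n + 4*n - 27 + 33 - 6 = 42*b + 4*n^3 + n^2*(8*b + 19) + n*(38*b + 21)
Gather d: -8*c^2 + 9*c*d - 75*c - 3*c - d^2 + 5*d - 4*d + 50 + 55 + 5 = -8*c^2 - 78*c - d^2 + d*(9*c + 1) + 110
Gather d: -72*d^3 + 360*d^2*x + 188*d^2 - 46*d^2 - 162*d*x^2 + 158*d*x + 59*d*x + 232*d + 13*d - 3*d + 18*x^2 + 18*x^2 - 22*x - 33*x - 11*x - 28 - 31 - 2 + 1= -72*d^3 + d^2*(360*x + 142) + d*(-162*x^2 + 217*x + 242) + 36*x^2 - 66*x - 60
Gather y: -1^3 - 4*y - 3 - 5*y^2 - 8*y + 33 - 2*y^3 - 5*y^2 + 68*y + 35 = -2*y^3 - 10*y^2 + 56*y + 64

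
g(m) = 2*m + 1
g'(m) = 2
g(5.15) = 11.30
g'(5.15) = 2.00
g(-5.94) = -10.88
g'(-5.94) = 2.00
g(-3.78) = -6.56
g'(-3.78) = 2.00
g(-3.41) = -5.82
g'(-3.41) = 2.00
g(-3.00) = -5.00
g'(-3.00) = 2.00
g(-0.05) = 0.90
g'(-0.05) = 2.00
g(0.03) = 1.06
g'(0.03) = 2.00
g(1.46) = 3.92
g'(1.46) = 2.00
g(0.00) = 1.00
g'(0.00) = 2.00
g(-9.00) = -17.00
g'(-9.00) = 2.00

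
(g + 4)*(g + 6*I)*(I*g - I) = I*g^3 - 6*g^2 + 3*I*g^2 - 18*g - 4*I*g + 24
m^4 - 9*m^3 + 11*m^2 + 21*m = m*(m - 7)*(m - 3)*(m + 1)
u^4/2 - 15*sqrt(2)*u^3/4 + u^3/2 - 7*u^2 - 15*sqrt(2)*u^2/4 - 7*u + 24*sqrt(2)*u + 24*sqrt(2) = (u/2 + 1/2)*(u - 8*sqrt(2))*(u - 3*sqrt(2)/2)*(u + 2*sqrt(2))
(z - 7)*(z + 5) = z^2 - 2*z - 35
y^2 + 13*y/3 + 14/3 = (y + 2)*(y + 7/3)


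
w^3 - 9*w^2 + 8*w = w*(w - 8)*(w - 1)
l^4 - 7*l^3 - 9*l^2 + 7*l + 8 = (l - 8)*(l - 1)*(l + 1)^2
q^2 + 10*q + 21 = (q + 3)*(q + 7)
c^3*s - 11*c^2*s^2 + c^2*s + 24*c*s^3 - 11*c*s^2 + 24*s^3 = (c - 8*s)*(c - 3*s)*(c*s + s)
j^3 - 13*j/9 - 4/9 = (j - 4/3)*(j + 1/3)*(j + 1)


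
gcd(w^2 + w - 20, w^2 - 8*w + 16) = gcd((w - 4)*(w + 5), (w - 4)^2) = w - 4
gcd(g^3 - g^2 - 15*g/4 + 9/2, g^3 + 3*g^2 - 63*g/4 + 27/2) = g^2 - 3*g + 9/4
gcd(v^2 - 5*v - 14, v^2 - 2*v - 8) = v + 2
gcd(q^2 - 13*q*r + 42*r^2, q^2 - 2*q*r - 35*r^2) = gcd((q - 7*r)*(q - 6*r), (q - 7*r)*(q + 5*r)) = q - 7*r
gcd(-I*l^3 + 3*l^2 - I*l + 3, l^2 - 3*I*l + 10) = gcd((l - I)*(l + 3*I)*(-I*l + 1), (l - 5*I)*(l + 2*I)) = 1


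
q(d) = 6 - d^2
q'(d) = -2*d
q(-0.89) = 5.21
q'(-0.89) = 1.78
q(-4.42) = -13.54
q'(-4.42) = 8.84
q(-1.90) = 2.39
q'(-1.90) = 3.80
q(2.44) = 0.05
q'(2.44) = -4.88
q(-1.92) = 2.31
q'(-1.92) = 3.84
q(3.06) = -3.36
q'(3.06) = -6.12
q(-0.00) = 6.00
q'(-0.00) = 0.00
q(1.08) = 4.83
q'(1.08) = -2.16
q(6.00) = -30.00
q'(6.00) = -12.00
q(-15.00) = -219.00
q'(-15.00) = 30.00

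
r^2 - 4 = (r - 2)*(r + 2)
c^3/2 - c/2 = c*(c/2 + 1/2)*(c - 1)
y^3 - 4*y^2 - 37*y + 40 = (y - 8)*(y - 1)*(y + 5)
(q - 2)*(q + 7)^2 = q^3 + 12*q^2 + 21*q - 98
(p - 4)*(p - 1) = p^2 - 5*p + 4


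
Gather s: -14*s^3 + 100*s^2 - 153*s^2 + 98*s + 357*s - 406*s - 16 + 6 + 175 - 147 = -14*s^3 - 53*s^2 + 49*s + 18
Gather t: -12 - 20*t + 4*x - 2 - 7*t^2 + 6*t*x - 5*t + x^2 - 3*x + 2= -7*t^2 + t*(6*x - 25) + x^2 + x - 12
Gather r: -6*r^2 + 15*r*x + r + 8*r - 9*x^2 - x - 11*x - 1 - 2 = -6*r^2 + r*(15*x + 9) - 9*x^2 - 12*x - 3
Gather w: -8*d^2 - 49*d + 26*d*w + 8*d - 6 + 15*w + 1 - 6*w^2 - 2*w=-8*d^2 - 41*d - 6*w^2 + w*(26*d + 13) - 5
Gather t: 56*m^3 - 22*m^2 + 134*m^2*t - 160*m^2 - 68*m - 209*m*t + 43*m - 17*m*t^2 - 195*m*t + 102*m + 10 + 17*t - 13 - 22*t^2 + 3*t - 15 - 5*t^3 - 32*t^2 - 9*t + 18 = 56*m^3 - 182*m^2 + 77*m - 5*t^3 + t^2*(-17*m - 54) + t*(134*m^2 - 404*m + 11)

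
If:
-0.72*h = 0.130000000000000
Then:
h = -0.18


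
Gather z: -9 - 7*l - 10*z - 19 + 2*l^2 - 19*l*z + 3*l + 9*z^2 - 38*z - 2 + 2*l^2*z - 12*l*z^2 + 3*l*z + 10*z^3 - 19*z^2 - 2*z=2*l^2 - 4*l + 10*z^3 + z^2*(-12*l - 10) + z*(2*l^2 - 16*l - 50) - 30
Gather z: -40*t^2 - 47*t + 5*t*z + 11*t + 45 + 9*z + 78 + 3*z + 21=-40*t^2 - 36*t + z*(5*t + 12) + 144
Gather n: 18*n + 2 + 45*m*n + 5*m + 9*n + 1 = 5*m + n*(45*m + 27) + 3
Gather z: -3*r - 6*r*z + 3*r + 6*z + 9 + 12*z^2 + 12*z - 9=12*z^2 + z*(18 - 6*r)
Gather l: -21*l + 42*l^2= 42*l^2 - 21*l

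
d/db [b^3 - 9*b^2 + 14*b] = 3*b^2 - 18*b + 14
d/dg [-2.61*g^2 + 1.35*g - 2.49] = 1.35 - 5.22*g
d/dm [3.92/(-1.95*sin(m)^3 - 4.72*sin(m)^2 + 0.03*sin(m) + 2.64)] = (22.932*sin(m)^2 + 37.0048*sin(m) - 0.1176)*cos(m)/(1.95*sin(m)^3 + 4.72*sin(m)^2 - 0.03*sin(m) - 2.64)^2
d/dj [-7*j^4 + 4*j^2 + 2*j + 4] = -28*j^3 + 8*j + 2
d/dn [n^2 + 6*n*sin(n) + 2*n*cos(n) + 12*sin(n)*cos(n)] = -2*n*sin(n) + 6*n*cos(n) + 2*n + 6*sin(n) + 2*cos(n) + 12*cos(2*n)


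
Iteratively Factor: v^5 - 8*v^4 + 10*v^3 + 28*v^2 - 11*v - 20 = (v - 1)*(v^4 - 7*v^3 + 3*v^2 + 31*v + 20) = (v - 1)*(v + 1)*(v^3 - 8*v^2 + 11*v + 20) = (v - 4)*(v - 1)*(v + 1)*(v^2 - 4*v - 5) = (v - 5)*(v - 4)*(v - 1)*(v + 1)*(v + 1)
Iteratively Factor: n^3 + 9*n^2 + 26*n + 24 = (n + 4)*(n^2 + 5*n + 6) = (n + 3)*(n + 4)*(n + 2)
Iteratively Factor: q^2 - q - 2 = (q - 2)*(q + 1)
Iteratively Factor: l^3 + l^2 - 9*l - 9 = (l + 3)*(l^2 - 2*l - 3) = (l - 3)*(l + 3)*(l + 1)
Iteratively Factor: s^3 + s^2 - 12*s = (s - 3)*(s^2 + 4*s) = (s - 3)*(s + 4)*(s)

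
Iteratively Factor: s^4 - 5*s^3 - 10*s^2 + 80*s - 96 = (s - 2)*(s^3 - 3*s^2 - 16*s + 48) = (s - 4)*(s - 2)*(s^2 + s - 12) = (s - 4)*(s - 3)*(s - 2)*(s + 4)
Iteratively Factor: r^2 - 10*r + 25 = (r - 5)*(r - 5)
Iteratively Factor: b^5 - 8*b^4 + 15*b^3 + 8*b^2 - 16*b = (b - 4)*(b^4 - 4*b^3 - b^2 + 4*b) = (b - 4)^2*(b^3 - b) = (b - 4)^2*(b + 1)*(b^2 - b) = b*(b - 4)^2*(b + 1)*(b - 1)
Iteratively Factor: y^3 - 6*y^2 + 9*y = (y - 3)*(y^2 - 3*y) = y*(y - 3)*(y - 3)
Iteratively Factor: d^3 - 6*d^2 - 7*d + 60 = (d - 4)*(d^2 - 2*d - 15) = (d - 4)*(d + 3)*(d - 5)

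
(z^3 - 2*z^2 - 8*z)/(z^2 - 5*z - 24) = z*(-z^2 + 2*z + 8)/(-z^2 + 5*z + 24)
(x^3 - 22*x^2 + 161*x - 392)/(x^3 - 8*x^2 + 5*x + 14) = (x^2 - 15*x + 56)/(x^2 - x - 2)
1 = 1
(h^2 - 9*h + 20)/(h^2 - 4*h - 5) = (h - 4)/(h + 1)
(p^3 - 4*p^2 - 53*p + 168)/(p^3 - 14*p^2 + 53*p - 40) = (p^2 + 4*p - 21)/(p^2 - 6*p + 5)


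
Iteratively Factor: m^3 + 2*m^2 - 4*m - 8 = (m + 2)*(m^2 - 4) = (m - 2)*(m + 2)*(m + 2)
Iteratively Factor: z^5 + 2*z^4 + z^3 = (z)*(z^4 + 2*z^3 + z^2) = z*(z + 1)*(z^3 + z^2) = z^2*(z + 1)*(z^2 + z) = z^3*(z + 1)*(z + 1)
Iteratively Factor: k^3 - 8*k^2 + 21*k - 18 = (k - 2)*(k^2 - 6*k + 9) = (k - 3)*(k - 2)*(k - 3)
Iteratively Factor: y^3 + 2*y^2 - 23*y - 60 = (y - 5)*(y^2 + 7*y + 12) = (y - 5)*(y + 4)*(y + 3)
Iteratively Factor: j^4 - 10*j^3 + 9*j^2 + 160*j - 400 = (j - 5)*(j^3 - 5*j^2 - 16*j + 80) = (j - 5)*(j + 4)*(j^2 - 9*j + 20) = (j - 5)^2*(j + 4)*(j - 4)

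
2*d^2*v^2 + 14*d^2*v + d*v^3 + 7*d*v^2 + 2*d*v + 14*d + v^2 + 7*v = (2*d + v)*(v + 7)*(d*v + 1)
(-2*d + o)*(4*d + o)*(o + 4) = -8*d^2*o - 32*d^2 + 2*d*o^2 + 8*d*o + o^3 + 4*o^2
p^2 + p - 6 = (p - 2)*(p + 3)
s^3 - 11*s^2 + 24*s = s*(s - 8)*(s - 3)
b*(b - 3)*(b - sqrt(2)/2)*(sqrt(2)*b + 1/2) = sqrt(2)*b^4 - 3*sqrt(2)*b^3 - b^3/2 - sqrt(2)*b^2/4 + 3*b^2/2 + 3*sqrt(2)*b/4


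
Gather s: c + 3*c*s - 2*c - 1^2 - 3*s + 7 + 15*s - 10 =-c + s*(3*c + 12) - 4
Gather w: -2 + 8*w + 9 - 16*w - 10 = -8*w - 3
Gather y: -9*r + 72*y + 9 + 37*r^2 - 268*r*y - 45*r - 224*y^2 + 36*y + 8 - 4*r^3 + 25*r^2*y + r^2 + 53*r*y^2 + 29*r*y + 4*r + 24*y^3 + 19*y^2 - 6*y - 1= -4*r^3 + 38*r^2 - 50*r + 24*y^3 + y^2*(53*r - 205) + y*(25*r^2 - 239*r + 102) + 16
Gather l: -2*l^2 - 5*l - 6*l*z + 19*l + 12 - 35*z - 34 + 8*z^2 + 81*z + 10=-2*l^2 + l*(14 - 6*z) + 8*z^2 + 46*z - 12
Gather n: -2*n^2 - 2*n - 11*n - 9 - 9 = -2*n^2 - 13*n - 18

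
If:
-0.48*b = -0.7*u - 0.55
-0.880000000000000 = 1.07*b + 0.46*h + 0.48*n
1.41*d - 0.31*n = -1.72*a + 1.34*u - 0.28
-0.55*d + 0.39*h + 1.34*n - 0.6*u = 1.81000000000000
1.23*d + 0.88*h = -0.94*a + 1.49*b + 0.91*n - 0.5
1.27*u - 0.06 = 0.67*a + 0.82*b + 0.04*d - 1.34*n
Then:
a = -0.69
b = -0.98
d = -0.65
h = -0.11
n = 0.46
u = -1.46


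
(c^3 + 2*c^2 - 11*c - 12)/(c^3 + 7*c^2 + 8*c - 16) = (c^2 - 2*c - 3)/(c^2 + 3*c - 4)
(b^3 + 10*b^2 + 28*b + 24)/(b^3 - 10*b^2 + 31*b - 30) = (b^3 + 10*b^2 + 28*b + 24)/(b^3 - 10*b^2 + 31*b - 30)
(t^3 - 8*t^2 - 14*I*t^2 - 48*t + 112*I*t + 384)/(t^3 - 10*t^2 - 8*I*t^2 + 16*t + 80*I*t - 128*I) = (t - 6*I)/(t - 2)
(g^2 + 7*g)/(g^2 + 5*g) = (g + 7)/(g + 5)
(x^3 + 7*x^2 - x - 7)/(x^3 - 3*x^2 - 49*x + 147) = (x^2 - 1)/(x^2 - 10*x + 21)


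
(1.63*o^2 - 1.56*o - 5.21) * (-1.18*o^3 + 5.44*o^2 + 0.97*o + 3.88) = -1.9234*o^5 + 10.708*o^4 - 0.757500000000002*o^3 - 23.5312*o^2 - 11.1065*o - 20.2148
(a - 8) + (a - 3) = 2*a - 11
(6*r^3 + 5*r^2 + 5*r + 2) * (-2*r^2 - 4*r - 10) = -12*r^5 - 34*r^4 - 90*r^3 - 74*r^2 - 58*r - 20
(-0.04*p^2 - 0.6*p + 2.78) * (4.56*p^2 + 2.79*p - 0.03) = -0.1824*p^4 - 2.8476*p^3 + 11.004*p^2 + 7.7742*p - 0.0834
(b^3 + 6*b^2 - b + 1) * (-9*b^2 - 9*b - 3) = -9*b^5 - 63*b^4 - 48*b^3 - 18*b^2 - 6*b - 3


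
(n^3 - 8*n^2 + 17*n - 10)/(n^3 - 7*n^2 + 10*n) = (n - 1)/n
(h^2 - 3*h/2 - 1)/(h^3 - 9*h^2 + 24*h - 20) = (h + 1/2)/(h^2 - 7*h + 10)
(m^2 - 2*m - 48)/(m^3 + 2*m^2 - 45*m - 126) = (m - 8)/(m^2 - 4*m - 21)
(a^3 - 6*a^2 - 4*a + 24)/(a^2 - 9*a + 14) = (a^2 - 4*a - 12)/(a - 7)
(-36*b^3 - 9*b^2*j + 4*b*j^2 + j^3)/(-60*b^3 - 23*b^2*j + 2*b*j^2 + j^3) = (3*b - j)/(5*b - j)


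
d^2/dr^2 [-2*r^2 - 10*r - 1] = -4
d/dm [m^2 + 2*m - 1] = 2*m + 2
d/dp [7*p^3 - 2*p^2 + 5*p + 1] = 21*p^2 - 4*p + 5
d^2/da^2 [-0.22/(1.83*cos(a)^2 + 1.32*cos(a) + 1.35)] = (2.947032*(1 - cos(a)^2)^2 + 1.594296*cos(a)^3 - 0.317195999999999*cos(a)^2 - 3.580632*cos(a) - 2.626668)/(1.83*cos(a)^2 + 1.32*cos(a) + 1.35)^3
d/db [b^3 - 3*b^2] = 3*b*(b - 2)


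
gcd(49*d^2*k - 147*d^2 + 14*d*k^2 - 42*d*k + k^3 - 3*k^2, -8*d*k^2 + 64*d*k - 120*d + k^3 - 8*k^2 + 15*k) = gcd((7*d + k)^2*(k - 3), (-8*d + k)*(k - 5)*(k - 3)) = k - 3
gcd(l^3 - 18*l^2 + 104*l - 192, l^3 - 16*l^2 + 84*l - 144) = l^2 - 10*l + 24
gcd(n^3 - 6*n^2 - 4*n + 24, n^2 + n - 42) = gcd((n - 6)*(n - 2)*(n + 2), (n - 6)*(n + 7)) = n - 6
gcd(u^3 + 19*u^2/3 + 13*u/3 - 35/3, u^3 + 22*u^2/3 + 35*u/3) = u^2 + 22*u/3 + 35/3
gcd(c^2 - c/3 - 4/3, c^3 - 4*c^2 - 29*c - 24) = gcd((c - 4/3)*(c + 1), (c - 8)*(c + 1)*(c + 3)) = c + 1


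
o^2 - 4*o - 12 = (o - 6)*(o + 2)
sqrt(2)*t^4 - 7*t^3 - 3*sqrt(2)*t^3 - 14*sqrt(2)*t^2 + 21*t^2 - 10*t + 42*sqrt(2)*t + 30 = (t - 3)*(t - 5*sqrt(2))*(t + sqrt(2))*(sqrt(2)*t + 1)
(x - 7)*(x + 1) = x^2 - 6*x - 7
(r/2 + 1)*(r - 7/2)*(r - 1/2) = r^3/2 - r^2 - 25*r/8 + 7/4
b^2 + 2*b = b*(b + 2)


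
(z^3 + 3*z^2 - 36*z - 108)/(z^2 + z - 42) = (z^2 + 9*z + 18)/(z + 7)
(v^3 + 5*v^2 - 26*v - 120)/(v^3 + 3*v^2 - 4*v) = (v^2 + v - 30)/(v*(v - 1))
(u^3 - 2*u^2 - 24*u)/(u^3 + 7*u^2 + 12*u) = (u - 6)/(u + 3)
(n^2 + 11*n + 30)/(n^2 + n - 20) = (n + 6)/(n - 4)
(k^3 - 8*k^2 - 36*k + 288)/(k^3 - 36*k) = (k - 8)/k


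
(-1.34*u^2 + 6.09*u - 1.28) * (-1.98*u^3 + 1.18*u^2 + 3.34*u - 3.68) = 2.6532*u^5 - 13.6394*u^4 + 5.245*u^3 + 23.7614*u^2 - 26.6864*u + 4.7104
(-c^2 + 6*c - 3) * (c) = -c^3 + 6*c^2 - 3*c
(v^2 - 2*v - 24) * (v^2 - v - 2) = v^4 - 3*v^3 - 24*v^2 + 28*v + 48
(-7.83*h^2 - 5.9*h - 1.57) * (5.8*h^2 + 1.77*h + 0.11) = -45.414*h^4 - 48.0791*h^3 - 20.4103*h^2 - 3.4279*h - 0.1727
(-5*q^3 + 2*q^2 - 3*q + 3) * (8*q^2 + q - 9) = -40*q^5 + 11*q^4 + 23*q^3 + 3*q^2 + 30*q - 27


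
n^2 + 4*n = n*(n + 4)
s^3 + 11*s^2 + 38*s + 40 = (s + 2)*(s + 4)*(s + 5)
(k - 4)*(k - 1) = k^2 - 5*k + 4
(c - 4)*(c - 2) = c^2 - 6*c + 8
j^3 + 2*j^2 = j^2*(j + 2)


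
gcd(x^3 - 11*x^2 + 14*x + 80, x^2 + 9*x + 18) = 1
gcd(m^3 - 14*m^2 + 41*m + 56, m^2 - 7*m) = m - 7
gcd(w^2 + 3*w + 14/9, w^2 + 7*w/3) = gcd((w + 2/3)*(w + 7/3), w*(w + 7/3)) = w + 7/3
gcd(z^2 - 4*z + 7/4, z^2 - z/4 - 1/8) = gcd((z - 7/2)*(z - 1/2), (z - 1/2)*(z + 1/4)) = z - 1/2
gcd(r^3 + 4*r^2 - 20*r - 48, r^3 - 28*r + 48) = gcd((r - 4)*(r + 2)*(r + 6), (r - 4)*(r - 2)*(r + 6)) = r^2 + 2*r - 24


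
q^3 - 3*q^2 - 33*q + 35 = (q - 7)*(q - 1)*(q + 5)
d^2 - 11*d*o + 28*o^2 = (d - 7*o)*(d - 4*o)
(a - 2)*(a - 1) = a^2 - 3*a + 2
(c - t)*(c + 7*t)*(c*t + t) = c^3*t + 6*c^2*t^2 + c^2*t - 7*c*t^3 + 6*c*t^2 - 7*t^3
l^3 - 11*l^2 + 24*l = l*(l - 8)*(l - 3)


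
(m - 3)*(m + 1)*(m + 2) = m^3 - 7*m - 6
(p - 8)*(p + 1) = p^2 - 7*p - 8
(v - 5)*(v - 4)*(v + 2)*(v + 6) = v^4 - v^3 - 40*v^2 + 52*v + 240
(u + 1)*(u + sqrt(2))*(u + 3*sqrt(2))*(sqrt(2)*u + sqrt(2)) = sqrt(2)*u^4 + 2*sqrt(2)*u^3 + 8*u^3 + 7*sqrt(2)*u^2 + 16*u^2 + 8*u + 12*sqrt(2)*u + 6*sqrt(2)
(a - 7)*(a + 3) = a^2 - 4*a - 21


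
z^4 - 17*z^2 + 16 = (z - 4)*(z - 1)*(z + 1)*(z + 4)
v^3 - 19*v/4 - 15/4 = (v - 5/2)*(v + 1)*(v + 3/2)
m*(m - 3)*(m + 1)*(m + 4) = m^4 + 2*m^3 - 11*m^2 - 12*m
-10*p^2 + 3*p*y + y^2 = (-2*p + y)*(5*p + y)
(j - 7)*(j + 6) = j^2 - j - 42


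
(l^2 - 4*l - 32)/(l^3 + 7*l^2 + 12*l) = (l - 8)/(l*(l + 3))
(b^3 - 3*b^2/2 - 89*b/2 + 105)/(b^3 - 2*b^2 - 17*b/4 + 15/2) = 2*(b^2 + b - 42)/(2*b^2 + b - 6)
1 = 1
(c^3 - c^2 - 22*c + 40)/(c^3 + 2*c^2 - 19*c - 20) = (c - 2)/(c + 1)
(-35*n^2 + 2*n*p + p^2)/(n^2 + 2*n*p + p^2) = (-35*n^2 + 2*n*p + p^2)/(n^2 + 2*n*p + p^2)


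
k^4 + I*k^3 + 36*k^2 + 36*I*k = k*(k - 6*I)*(k + I)*(k + 6*I)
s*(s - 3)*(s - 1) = s^3 - 4*s^2 + 3*s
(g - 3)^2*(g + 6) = g^3 - 27*g + 54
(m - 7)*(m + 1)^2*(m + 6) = m^4 + m^3 - 43*m^2 - 85*m - 42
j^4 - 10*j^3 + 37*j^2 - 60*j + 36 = (j - 3)^2*(j - 2)^2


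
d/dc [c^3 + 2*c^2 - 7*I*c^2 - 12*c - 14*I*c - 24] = 3*c^2 + c*(4 - 14*I) - 12 - 14*I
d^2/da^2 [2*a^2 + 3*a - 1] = 4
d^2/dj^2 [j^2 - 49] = 2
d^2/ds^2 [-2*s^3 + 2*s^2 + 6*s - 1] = 4 - 12*s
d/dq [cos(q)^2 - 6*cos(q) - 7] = 2*(3 - cos(q))*sin(q)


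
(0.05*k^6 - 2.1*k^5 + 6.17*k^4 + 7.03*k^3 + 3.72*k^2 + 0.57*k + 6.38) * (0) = 0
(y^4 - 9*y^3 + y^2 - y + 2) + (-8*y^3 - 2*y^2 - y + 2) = y^4 - 17*y^3 - y^2 - 2*y + 4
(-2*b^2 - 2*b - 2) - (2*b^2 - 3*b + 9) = -4*b^2 + b - 11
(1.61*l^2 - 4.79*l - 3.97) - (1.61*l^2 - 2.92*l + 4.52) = -1.87*l - 8.49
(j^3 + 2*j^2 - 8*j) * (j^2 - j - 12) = j^5 + j^4 - 22*j^3 - 16*j^2 + 96*j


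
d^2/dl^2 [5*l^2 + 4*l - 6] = 10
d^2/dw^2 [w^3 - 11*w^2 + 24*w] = 6*w - 22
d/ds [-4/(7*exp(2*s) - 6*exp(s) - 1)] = (56*exp(s) - 24)*exp(s)/(-7*exp(2*s) + 6*exp(s) + 1)^2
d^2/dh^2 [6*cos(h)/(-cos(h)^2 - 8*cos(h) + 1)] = 6*(9*sin(h)^4*cos(h) - 8*sin(h)^4 + 8*sin(h)^2 - 5*cos(h)/2 + 3*cos(3*h) - cos(5*h)/2 - 16)/(-sin(h)^2 + 8*cos(h))^3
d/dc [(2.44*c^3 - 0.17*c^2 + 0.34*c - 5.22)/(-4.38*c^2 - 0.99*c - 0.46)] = (-10.6872*c^4 - 4.8312*c^3 - 1.7097*c^2 - 45.5708*c - 5.3242)/(19.1844*c^4 + 8.6724*c^3 + 5.0097*c^2 + 0.9108*c + 0.2116)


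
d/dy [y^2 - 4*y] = 2*y - 4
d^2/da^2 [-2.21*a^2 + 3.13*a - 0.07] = -4.42000000000000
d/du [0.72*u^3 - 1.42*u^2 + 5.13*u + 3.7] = 2.16*u^2 - 2.84*u + 5.13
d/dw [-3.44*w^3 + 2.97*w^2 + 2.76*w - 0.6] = -10.32*w^2 + 5.94*w + 2.76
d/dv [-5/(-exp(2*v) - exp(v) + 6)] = (-10*exp(v) - 5)*exp(v)/(exp(2*v) + exp(v) - 6)^2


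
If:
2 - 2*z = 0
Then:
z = 1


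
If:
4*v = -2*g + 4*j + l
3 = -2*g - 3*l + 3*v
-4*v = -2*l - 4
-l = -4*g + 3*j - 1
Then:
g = 12/29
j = 31/29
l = -16/29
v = 21/29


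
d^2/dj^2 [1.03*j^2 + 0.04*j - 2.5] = 2.06000000000000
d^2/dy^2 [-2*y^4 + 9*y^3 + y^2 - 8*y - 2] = -24*y^2 + 54*y + 2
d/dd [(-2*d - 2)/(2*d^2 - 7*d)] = 2*(2*d^2 + 4*d - 7)/(d^2*(4*d^2 - 28*d + 49))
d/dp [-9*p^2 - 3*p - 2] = -18*p - 3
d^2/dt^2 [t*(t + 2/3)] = 2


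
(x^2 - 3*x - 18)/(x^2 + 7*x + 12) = (x - 6)/(x + 4)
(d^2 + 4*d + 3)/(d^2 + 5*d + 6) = (d + 1)/(d + 2)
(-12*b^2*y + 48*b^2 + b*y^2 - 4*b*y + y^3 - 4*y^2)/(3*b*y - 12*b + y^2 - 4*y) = (-12*b^2 + b*y + y^2)/(3*b + y)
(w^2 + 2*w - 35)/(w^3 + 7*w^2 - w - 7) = (w - 5)/(w^2 - 1)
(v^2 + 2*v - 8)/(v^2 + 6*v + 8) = (v - 2)/(v + 2)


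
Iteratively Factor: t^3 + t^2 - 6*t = (t)*(t^2 + t - 6) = t*(t + 3)*(t - 2)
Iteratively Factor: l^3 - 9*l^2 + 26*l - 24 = (l - 2)*(l^2 - 7*l + 12) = (l - 4)*(l - 2)*(l - 3)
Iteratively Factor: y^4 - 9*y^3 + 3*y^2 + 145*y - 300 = (y + 4)*(y^3 - 13*y^2 + 55*y - 75) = (y - 5)*(y + 4)*(y^2 - 8*y + 15) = (y - 5)*(y - 3)*(y + 4)*(y - 5)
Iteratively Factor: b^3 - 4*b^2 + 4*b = (b - 2)*(b^2 - 2*b) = b*(b - 2)*(b - 2)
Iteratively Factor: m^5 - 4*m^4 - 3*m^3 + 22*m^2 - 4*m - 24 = (m + 2)*(m^4 - 6*m^3 + 9*m^2 + 4*m - 12) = (m - 2)*(m + 2)*(m^3 - 4*m^2 + m + 6) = (m - 2)*(m + 1)*(m + 2)*(m^2 - 5*m + 6) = (m - 2)^2*(m + 1)*(m + 2)*(m - 3)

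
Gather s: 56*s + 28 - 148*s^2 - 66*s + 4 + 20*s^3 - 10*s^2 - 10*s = 20*s^3 - 158*s^2 - 20*s + 32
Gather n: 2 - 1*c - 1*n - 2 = -c - n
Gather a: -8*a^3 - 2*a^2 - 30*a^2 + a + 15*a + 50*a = -8*a^3 - 32*a^2 + 66*a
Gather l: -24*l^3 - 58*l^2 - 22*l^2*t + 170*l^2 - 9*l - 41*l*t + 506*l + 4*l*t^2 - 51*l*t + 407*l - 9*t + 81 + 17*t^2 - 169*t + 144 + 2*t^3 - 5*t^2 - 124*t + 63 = -24*l^3 + l^2*(112 - 22*t) + l*(4*t^2 - 92*t + 904) + 2*t^3 + 12*t^2 - 302*t + 288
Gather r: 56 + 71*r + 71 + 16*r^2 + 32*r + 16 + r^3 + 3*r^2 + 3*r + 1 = r^3 + 19*r^2 + 106*r + 144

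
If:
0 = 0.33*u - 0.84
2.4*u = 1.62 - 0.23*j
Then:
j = -19.52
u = 2.55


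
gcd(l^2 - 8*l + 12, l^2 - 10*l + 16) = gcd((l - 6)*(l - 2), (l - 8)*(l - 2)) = l - 2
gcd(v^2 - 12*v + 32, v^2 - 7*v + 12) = v - 4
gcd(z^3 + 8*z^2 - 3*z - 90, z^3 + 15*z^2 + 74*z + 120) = z^2 + 11*z + 30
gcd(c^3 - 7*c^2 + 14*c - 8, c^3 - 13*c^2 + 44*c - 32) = c^2 - 5*c + 4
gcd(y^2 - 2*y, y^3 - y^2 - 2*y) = y^2 - 2*y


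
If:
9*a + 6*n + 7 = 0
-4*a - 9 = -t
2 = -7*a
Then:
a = -2/7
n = -31/42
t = 55/7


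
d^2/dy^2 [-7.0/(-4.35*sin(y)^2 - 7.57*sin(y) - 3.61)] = (-529.83*sin(y)^4 - 691.5195*sin(y)^3 + 833.3087*sin(y)^2 + 1574.3329*sin(y) + 582.4196)/(4.35*sin(y)^2 + 7.57*sin(y) + 3.61)^3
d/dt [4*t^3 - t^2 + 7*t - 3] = 12*t^2 - 2*t + 7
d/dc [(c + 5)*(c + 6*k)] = 2*c + 6*k + 5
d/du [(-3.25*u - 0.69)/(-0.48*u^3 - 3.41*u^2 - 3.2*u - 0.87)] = (-3.12*u^3 - 12.0761*u^2 - 4.7058*u + 0.6195)/(0.2304*u^6 + 3.2736*u^5 + 14.7001*u^4 + 22.6592*u^3 + 16.1734*u^2 + 5.568*u + 0.7569)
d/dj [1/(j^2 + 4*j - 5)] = 2*(-j - 2)/(j^2 + 4*j - 5)^2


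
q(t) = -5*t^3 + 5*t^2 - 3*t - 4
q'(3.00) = -108.00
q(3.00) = -103.00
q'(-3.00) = -168.00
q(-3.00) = 185.00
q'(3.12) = -117.82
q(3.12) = -116.54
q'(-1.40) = -46.40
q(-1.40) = 23.72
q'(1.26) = -14.21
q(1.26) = -9.84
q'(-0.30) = -7.35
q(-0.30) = -2.52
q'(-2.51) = -122.60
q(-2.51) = 114.10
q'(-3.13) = -181.25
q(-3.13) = 207.70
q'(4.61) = -275.68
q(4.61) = -401.43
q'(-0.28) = -6.98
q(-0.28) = -2.66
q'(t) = -15*t^2 + 10*t - 3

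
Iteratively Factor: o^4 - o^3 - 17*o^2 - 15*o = (o)*(o^3 - o^2 - 17*o - 15) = o*(o - 5)*(o^2 + 4*o + 3) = o*(o - 5)*(o + 1)*(o + 3)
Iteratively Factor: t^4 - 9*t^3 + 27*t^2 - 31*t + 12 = (t - 3)*(t^3 - 6*t^2 + 9*t - 4) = (t - 3)*(t - 1)*(t^2 - 5*t + 4) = (t - 4)*(t - 3)*(t - 1)*(t - 1)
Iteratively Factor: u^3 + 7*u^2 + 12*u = (u + 3)*(u^2 + 4*u) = u*(u + 3)*(u + 4)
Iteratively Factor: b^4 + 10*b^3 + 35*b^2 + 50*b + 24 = (b + 1)*(b^3 + 9*b^2 + 26*b + 24) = (b + 1)*(b + 2)*(b^2 + 7*b + 12) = (b + 1)*(b + 2)*(b + 3)*(b + 4)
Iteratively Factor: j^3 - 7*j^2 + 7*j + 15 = (j - 5)*(j^2 - 2*j - 3) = (j - 5)*(j - 3)*(j + 1)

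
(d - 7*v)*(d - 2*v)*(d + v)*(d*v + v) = d^4*v - 8*d^3*v^2 + d^3*v + 5*d^2*v^3 - 8*d^2*v^2 + 14*d*v^4 + 5*d*v^3 + 14*v^4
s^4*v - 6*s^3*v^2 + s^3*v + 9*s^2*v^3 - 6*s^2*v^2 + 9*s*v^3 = s*(s - 3*v)^2*(s*v + v)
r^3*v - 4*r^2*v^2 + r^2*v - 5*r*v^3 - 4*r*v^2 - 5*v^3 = (r - 5*v)*(r + v)*(r*v + v)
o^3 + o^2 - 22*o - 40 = (o - 5)*(o + 2)*(o + 4)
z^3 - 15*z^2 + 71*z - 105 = (z - 7)*(z - 5)*(z - 3)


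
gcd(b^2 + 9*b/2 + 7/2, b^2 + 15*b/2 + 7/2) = 1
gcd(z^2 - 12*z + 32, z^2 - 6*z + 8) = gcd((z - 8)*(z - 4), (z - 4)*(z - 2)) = z - 4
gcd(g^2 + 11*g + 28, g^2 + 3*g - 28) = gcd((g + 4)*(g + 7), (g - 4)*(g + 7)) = g + 7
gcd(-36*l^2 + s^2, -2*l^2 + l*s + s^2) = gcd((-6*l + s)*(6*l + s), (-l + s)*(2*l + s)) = 1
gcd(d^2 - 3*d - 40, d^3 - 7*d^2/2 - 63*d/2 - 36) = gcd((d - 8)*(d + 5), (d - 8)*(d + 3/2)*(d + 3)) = d - 8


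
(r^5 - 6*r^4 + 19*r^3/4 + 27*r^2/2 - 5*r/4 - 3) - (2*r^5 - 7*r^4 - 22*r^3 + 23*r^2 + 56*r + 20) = -r^5 + r^4 + 107*r^3/4 - 19*r^2/2 - 229*r/4 - 23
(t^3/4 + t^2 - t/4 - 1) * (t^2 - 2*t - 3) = t^5/4 + t^4/2 - 3*t^3 - 7*t^2/2 + 11*t/4 + 3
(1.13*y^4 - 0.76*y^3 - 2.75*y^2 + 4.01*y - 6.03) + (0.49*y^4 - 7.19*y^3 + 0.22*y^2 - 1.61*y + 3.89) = 1.62*y^4 - 7.95*y^3 - 2.53*y^2 + 2.4*y - 2.14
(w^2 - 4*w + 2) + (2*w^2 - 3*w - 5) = 3*w^2 - 7*w - 3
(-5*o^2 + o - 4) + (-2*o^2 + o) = -7*o^2 + 2*o - 4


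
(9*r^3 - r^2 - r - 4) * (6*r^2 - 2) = 54*r^5 - 6*r^4 - 24*r^3 - 22*r^2 + 2*r + 8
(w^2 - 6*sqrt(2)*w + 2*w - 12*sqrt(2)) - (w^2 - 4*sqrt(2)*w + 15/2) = -2*sqrt(2)*w + 2*w - 12*sqrt(2) - 15/2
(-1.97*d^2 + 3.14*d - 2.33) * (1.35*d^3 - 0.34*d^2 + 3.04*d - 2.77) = -2.6595*d^5 + 4.9088*d^4 - 10.2019*d^3 + 15.7947*d^2 - 15.781*d + 6.4541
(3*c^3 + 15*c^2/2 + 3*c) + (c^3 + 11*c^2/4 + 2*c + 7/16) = 4*c^3 + 41*c^2/4 + 5*c + 7/16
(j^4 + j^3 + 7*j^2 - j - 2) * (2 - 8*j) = -8*j^5 - 6*j^4 - 54*j^3 + 22*j^2 + 14*j - 4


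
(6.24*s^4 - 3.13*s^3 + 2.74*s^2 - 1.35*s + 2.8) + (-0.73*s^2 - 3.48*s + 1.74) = 6.24*s^4 - 3.13*s^3 + 2.01*s^2 - 4.83*s + 4.54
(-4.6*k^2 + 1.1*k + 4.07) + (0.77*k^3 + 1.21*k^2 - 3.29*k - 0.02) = 0.77*k^3 - 3.39*k^2 - 2.19*k + 4.05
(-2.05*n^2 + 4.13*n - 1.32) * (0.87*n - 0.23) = -1.7835*n^3 + 4.0646*n^2 - 2.0983*n + 0.3036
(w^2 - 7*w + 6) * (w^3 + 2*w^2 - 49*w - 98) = w^5 - 5*w^4 - 57*w^3 + 257*w^2 + 392*w - 588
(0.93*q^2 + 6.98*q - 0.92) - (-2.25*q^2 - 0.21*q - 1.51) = 3.18*q^2 + 7.19*q + 0.59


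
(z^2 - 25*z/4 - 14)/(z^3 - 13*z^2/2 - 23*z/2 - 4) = (4*z + 7)/(2*(2*z^2 + 3*z + 1))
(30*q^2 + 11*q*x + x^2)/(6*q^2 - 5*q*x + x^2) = (30*q^2 + 11*q*x + x^2)/(6*q^2 - 5*q*x + x^2)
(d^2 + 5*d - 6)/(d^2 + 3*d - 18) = (d - 1)/(d - 3)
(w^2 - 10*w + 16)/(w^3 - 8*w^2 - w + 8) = (w - 2)/(w^2 - 1)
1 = 1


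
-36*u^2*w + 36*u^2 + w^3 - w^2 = (-6*u + w)*(6*u + w)*(w - 1)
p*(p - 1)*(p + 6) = p^3 + 5*p^2 - 6*p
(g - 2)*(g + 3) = g^2 + g - 6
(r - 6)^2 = r^2 - 12*r + 36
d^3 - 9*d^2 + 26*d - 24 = (d - 4)*(d - 3)*(d - 2)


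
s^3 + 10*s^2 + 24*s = s*(s + 4)*(s + 6)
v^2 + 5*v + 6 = (v + 2)*(v + 3)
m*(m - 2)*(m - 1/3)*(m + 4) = m^4 + 5*m^3/3 - 26*m^2/3 + 8*m/3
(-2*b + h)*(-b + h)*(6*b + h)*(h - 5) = 12*b^3*h - 60*b^3 - 16*b^2*h^2 + 80*b^2*h + 3*b*h^3 - 15*b*h^2 + h^4 - 5*h^3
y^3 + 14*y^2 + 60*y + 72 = (y + 2)*(y + 6)^2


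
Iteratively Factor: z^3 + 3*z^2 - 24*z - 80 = (z - 5)*(z^2 + 8*z + 16) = (z - 5)*(z + 4)*(z + 4)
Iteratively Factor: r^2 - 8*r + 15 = (r - 5)*(r - 3)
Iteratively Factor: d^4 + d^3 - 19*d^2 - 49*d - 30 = (d + 3)*(d^3 - 2*d^2 - 13*d - 10) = (d + 1)*(d + 3)*(d^2 - 3*d - 10) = (d + 1)*(d + 2)*(d + 3)*(d - 5)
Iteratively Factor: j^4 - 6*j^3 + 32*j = (j - 4)*(j^3 - 2*j^2 - 8*j) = (j - 4)^2*(j^2 + 2*j) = (j - 4)^2*(j + 2)*(j)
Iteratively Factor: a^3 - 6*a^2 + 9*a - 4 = (a - 4)*(a^2 - 2*a + 1) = (a - 4)*(a - 1)*(a - 1)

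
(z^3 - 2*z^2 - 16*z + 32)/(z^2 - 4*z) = z + 2 - 8/z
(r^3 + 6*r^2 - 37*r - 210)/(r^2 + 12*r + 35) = r - 6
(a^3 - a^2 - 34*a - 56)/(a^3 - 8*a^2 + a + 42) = (a + 4)/(a - 3)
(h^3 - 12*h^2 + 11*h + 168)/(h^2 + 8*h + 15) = (h^2 - 15*h + 56)/(h + 5)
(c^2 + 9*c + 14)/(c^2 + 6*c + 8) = (c + 7)/(c + 4)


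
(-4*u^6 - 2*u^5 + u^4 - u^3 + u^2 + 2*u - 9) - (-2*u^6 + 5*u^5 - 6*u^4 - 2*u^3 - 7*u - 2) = -2*u^6 - 7*u^5 + 7*u^4 + u^3 + u^2 + 9*u - 7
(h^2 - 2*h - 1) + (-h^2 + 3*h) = h - 1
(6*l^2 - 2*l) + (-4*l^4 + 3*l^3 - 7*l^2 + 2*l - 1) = -4*l^4 + 3*l^3 - l^2 - 1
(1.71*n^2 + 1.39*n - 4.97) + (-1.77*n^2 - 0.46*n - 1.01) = -0.0600000000000001*n^2 + 0.93*n - 5.98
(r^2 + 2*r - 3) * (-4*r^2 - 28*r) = -4*r^4 - 36*r^3 - 44*r^2 + 84*r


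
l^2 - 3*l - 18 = (l - 6)*(l + 3)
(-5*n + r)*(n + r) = -5*n^2 - 4*n*r + r^2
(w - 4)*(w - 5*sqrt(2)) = w^2 - 5*sqrt(2)*w - 4*w + 20*sqrt(2)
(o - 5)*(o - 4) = o^2 - 9*o + 20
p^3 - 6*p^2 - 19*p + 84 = (p - 7)*(p - 3)*(p + 4)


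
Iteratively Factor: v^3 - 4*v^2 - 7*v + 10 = (v - 1)*(v^2 - 3*v - 10) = (v - 1)*(v + 2)*(v - 5)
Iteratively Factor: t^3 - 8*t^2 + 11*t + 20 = (t - 4)*(t^2 - 4*t - 5) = (t - 5)*(t - 4)*(t + 1)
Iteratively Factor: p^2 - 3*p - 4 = (p + 1)*(p - 4)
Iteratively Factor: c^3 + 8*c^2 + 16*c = (c)*(c^2 + 8*c + 16) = c*(c + 4)*(c + 4)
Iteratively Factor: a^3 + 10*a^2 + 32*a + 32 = (a + 2)*(a^2 + 8*a + 16) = (a + 2)*(a + 4)*(a + 4)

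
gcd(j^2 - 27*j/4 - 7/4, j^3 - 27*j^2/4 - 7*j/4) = j^2 - 27*j/4 - 7/4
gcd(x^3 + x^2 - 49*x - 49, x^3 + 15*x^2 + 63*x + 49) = x^2 + 8*x + 7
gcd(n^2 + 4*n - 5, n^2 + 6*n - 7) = n - 1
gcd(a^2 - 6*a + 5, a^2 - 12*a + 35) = a - 5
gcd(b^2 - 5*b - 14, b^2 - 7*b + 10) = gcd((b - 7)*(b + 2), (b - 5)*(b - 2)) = 1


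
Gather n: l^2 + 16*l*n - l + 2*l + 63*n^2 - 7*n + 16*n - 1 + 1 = l^2 + l + 63*n^2 + n*(16*l + 9)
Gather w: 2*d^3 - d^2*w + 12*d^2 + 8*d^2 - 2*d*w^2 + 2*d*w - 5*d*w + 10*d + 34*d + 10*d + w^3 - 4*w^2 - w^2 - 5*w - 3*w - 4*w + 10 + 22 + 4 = 2*d^3 + 20*d^2 + 54*d + w^3 + w^2*(-2*d - 5) + w*(-d^2 - 3*d - 12) + 36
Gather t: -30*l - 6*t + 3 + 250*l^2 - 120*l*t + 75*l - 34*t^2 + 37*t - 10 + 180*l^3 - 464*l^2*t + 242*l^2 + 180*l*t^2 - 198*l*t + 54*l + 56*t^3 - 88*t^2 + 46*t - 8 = 180*l^3 + 492*l^2 + 99*l + 56*t^3 + t^2*(180*l - 122) + t*(-464*l^2 - 318*l + 77) - 15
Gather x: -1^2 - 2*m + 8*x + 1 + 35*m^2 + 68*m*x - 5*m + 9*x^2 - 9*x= 35*m^2 - 7*m + 9*x^2 + x*(68*m - 1)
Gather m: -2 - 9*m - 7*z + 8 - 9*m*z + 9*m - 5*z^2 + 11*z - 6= -9*m*z - 5*z^2 + 4*z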